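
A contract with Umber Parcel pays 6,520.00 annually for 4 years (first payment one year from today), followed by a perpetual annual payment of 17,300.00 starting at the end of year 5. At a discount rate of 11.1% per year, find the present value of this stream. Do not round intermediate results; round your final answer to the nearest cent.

PV of 4-year annuity: 6,520.00 × [1 − (1+0.111)^−4] / 0.111 = 20184.83300
Perpetuity value at year 4: 17,300.00 / 0.111 = 155855.85586
PV of perpetuity: 155855.85586 / (1+0.111)^4 = 102297.94007
Total PV = 20184.83300 + 102297.94007 = 122482.77307

122482.77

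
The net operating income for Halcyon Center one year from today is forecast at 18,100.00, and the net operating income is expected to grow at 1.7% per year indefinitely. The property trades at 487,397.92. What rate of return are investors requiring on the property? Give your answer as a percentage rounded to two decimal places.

5.41%

P = D₁/(r − g) ⇒ r = D₁/P + g = 18,100.0000/487,397.92 + 0.017 = 0.037136 + 0.017 = 0.054136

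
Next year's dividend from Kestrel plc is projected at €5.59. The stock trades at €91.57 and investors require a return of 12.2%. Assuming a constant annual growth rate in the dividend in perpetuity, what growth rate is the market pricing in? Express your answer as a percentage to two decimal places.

P = D₁/(r−g) ⇒ g = r − D₁/P = 0.122 − €5.59/€91.57 = 0.060954

6.10%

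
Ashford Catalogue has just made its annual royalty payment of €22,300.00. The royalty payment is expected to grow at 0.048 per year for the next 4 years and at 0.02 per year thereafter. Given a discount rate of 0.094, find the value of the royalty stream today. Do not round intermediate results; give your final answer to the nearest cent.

D_1 = 23370.40000
D_2 = 24492.17920
D_3 = 25667.80380
D_4 = 26899.85838
Terminal value at year 4: TV = D_4×(1+g_2)/(r−g_2) = 27437.85555/0.074 = 370781.83178
P_0 = D_1/(1+r)^1 + D_2/(1+r)^2 + D_3/(1+r)^3 + D_4/(1+r)^4 + TV/(1+r)^4
    = 21362.34004 + 20464.10636 + 19603.64119 + 18779.35646 + 258850.58909 = 339060.03314

€339060.03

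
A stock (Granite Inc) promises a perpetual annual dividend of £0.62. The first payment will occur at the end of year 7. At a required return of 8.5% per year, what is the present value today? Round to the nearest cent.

£4.47

Value at end of year 6: C / r = £0.62 / 0.085 = £7.2941
Discount to today: PV = £7.2941 / (1 + 0.085)^6 = £7.2941 / 1.631468 = £4.47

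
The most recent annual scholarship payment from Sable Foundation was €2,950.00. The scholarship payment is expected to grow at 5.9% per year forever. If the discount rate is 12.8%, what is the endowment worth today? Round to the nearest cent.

€45276.09

D₁ = D₀ × (1 + g) = €2,950.00 × 1.059 = €3,124.0500
Growing perpetuity: P = D₁ / (r − g) = €3,124.0500 / (0.128 − 0.059) = €45,276.09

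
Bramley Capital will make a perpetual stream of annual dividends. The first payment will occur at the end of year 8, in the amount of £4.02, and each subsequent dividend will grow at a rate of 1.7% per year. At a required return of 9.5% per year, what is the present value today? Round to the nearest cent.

Value at end of year 7: C₁ / (r − g) = £4.02 / (0.095 − 0.017) = £51.5385
Discount to today: PV = £51.5385 / (1 + 0.095)^7 = £51.5385 / 1.887552 = £27.30

£27.30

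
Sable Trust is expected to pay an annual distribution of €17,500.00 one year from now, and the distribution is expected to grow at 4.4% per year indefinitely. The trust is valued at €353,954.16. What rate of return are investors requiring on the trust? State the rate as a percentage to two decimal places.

9.34%

P = D₁/(r − g) ⇒ r = D₁/P + g = €17,500.0000/€353,954.16 + 0.044 = 0.049441 + 0.044 = 0.093441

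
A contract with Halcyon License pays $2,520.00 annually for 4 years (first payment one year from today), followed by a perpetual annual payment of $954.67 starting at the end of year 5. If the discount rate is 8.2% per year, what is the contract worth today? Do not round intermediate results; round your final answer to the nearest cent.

$16803.89

PV of 4-year annuity: $2,520.00 × [1 − (1+0.082)^−4] / 0.082 = 8309.53709
Perpetuity value at year 4: $954.67 / 0.082 = 11642.31707
PV of perpetuity: 11642.31707 / (1+0.082)^4 = 8494.35446
Total PV = 8309.53709 + 8494.35446 = 16803.89156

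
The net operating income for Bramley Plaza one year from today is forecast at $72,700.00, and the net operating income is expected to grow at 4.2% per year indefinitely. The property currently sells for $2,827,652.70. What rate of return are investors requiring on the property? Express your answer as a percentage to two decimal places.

P = D₁/(r − g) ⇒ r = D₁/P + g = $72,700.0000/$2,827,652.70 + 0.042 = 0.025710 + 0.042 = 0.067710

6.77%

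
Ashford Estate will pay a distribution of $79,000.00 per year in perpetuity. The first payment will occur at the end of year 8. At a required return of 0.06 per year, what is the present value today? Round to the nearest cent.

$875658.53

Value at end of year 7: C / r = $79,000.00 / 0.06 = $1,316,666.6667
Discount to today: PV = $1,316,666.6667 / (1 + 0.06)^7 = $1,316,666.6667 / 1.503630 = $875,658.53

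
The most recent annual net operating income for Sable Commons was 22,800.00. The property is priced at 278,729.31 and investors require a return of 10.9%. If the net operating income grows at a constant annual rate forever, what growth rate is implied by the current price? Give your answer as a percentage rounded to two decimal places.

2.51%

P = D₀(1+g)/(r−g) ⇒ P(r−g) = D₀(1+g) ⇒ g(P+D₀) = P·r − D₀
g = (P·r − D₀)/(P + D₀) = (278,729.31×0.109 − 22,800.00) / (278,729.31 + 22,800.00) = 0.025143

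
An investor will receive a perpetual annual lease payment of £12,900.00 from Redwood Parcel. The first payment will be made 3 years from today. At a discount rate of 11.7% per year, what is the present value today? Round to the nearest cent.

Value at end of year 2: C / r = £12,900.00 / 0.117 = £110,256.4103
Discount to today: PV = £110,256.4103 / (1 + 0.117)^2 = £110,256.4103 / 1.247689 = £88,368.50

£88368.50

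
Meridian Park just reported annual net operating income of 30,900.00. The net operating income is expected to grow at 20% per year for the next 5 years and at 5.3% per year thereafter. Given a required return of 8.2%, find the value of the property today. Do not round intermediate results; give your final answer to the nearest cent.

2095629.28

D_1 = 37080.00000
D_2 = 44496.00000
D_3 = 53395.20000
D_4 = 64074.24000
D_5 = 76889.08800
Terminal value at year 5: TV = D_5×(1+g_2)/(r−g_2) = 80964.20966/0.029 = 2791869.29876
P_0 = D_1/(1+r)^1 + D_2/(1+r)^2 + D_3/(1+r)^3 + D_4/(1+r)^4 + D_5/(1+r)^5 + TV/(1+r)^5
    = 34269.87061 + 38007.25021 + 42152.21835 + 46749.22553 + 51847.56990 + 1882603.14166 = 2095629.27627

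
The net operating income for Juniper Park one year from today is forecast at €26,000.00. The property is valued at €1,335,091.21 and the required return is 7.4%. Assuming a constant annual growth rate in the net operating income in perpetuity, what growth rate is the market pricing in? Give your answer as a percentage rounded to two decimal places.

P = D₁/(r−g) ⇒ g = r − D₁/P = 0.074 − €26,000.00/€1,335,091.21 = 0.054526

5.45%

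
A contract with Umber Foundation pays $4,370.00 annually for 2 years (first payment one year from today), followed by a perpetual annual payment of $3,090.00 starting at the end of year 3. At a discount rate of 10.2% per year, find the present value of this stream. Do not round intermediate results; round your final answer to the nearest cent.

PV of 2-year annuity: $4,370.00 × [1 − (1+0.102)^−2] / 0.102 = 7563.99024
Perpetuity value at year 2: $3,090.00 / 0.102 = 30294.11765
PV of perpetuity: 30294.11765 / (1+0.102)^2 = 24945.66688
Total PV = 7563.99024 + 24945.66688 = 32509.65712

$32509.66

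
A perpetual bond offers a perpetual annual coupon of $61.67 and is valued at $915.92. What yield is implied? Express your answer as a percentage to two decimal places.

P = C/r ⇒ r = C/P = $61.67/$915.92 = 0.067331

6.73%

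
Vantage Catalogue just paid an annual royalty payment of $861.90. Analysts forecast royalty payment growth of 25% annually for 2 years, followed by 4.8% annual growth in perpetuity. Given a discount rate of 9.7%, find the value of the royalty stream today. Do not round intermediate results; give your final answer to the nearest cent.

$26035.94

D_1 = 1077.37500
D_2 = 1346.71875
Terminal value at year 2: TV = D_2×(1+g_2)/(r−g_2) = 1411.36125/0.049 = 28803.29082
P_0 = D_1/(1+r)^1 + D_2/(1+r)^2 + TV/(1+r)^2
    = 982.11030 + 1119.08649 + 23934.74772 = 26035.94451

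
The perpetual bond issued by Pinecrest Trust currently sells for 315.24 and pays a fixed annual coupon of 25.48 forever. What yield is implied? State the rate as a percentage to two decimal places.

P = C/r ⇒ r = C/P = 25.48/315.24 = 0.080827

8.08%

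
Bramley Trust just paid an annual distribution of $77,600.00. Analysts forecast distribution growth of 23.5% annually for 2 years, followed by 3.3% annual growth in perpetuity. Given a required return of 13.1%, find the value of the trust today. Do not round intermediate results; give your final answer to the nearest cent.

D_1 = 95836.00000
D_2 = 118357.46000
Terminal value at year 2: TV = D_2×(1+g_2)/(r−g_2) = 122263.25618/0.098 = 1247584.24673
P_0 = D_1/(1+r)^1 + D_2/(1+r)^2 + TV/(1+r)^2
    = 84735.63218 + 92527.41445 + 975314.48093 = 1152577.52756

$1152577.53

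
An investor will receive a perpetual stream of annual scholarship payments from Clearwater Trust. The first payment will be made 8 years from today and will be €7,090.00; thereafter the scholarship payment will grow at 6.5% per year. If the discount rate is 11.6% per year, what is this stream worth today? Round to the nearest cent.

Value at end of year 7: C₁ / (r − g) = €7,090.00 / (0.116 − 0.065) = €139,019.6078
Discount to today: PV = €139,019.6078 / (1 + 0.116)^7 = €139,019.6078 / 2.156003 = €64,480.25

€64480.25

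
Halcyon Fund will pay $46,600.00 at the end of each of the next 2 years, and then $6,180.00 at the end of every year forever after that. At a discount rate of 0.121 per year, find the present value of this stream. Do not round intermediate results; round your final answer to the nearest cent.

PV of 2-year annuity: $46,600.00 × [1 − (1+0.121)^−2] / 0.121 = 78653.01228
Perpetuity value at year 2: $6,180.00 / 0.121 = 51074.38017
PV of perpetuity: 51074.38017 / (1+0.121)^2 = 40643.57296
Total PV = 78653.01228 + 40643.57296 = 119296.58523

$119296.59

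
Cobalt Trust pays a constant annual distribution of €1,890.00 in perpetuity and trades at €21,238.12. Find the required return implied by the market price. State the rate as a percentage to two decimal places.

P = C/r ⇒ r = C/P = €1,890.00/€21,238.12 = 0.088991

8.90%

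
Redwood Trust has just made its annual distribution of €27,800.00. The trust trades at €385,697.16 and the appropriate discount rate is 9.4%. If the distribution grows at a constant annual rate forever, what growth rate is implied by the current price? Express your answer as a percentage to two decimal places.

2.04%

P = D₀(1+g)/(r−g) ⇒ P(r−g) = D₀(1+g) ⇒ g(P+D₀) = P·r − D₀
g = (P·r − D₀)/(P + D₀) = (€385,697.16×0.094 − €27,800.00) / (€385,697.16 + €27,800.00) = 0.020449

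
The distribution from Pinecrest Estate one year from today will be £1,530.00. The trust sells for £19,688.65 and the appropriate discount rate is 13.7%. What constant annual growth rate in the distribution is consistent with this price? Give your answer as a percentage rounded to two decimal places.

P = D₁/(r−g) ⇒ g = r − D₁/P = 0.137 − £1,530.00/£19,688.65 = 0.059290

5.93%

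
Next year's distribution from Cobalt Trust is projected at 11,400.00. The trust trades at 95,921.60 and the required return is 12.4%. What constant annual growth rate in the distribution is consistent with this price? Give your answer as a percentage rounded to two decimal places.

P = D₁/(r−g) ⇒ g = r − D₁/P = 0.124 − 11,400.00/95,921.60 = 0.005153

0.52%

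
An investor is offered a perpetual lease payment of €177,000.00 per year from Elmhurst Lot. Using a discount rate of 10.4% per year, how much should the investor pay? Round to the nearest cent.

Level perpetuity: PV = C / r = €177,000.00 / 0.104 = €1,701,923.08

€1701923.08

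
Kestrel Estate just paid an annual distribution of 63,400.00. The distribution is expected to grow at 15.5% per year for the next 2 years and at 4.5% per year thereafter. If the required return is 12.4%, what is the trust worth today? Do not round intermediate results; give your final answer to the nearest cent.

D_1 = 73227.00000
D_2 = 84577.18500
Terminal value at year 2: TV = D_2×(1+g_2)/(r−g_2) = 88383.15832/0.079 = 1118774.15601
P_0 = D_1/(1+r)^1 + D_2/(1+r)^2 + TV/(1+r)^2
    = 65148.57651 + 66945.37889 + 885543.30303 = 1017637.25844

1017637.26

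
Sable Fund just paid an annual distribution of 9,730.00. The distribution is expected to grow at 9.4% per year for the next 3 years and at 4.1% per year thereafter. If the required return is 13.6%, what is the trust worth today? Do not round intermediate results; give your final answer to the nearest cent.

D_1 = 10644.62000
D_2 = 11645.21428
D_3 = 12739.86442
Terminal value at year 3: TV = D_3×(1+g_2)/(r−g_2) = 13262.19886/0.095 = 139602.09330
P_0 = D_1/(1+r)^1 + D_2/(1+r)^2 + D_3/(1+r)^3 + TV/(1+r)^3
    = 9370.26408 + 9023.82826 + 8690.20081 + 95226.30573 = 122310.59889

122310.60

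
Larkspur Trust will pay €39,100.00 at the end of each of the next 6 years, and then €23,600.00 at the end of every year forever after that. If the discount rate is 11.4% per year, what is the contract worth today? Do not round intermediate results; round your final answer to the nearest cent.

PV of 6-year annuity: €39,100.00 × [1 − (1+0.114)^−6] / 0.114 = 163525.30833
Perpetuity value at year 6: €23,600.00 / 0.114 = 207017.54386
PV of perpetuity: 207017.54386 / (1+0.114)^6 = 108316.84625
Total PV = 163525.30833 + 108316.84625 = 271842.15458

€271842.15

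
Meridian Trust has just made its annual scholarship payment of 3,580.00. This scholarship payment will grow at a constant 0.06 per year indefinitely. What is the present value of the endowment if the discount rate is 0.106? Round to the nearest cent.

82495.65

D₁ = D₀ × (1 + g) = 3,580.00 × 1.06 = 3,794.8000
Growing perpetuity: P = D₁ / (r − g) = 3,794.8000 / (0.106 − 0.06) = 82,495.65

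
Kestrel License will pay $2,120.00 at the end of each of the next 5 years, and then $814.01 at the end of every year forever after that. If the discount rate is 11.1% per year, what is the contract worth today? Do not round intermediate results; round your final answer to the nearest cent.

PV of 5-year annuity: $2,120.00 × [1 − (1+0.111)^−5] / 0.111 = 7815.63147
Perpetuity value at year 5: $814.01 / 0.111 = 7333.42342
PV of perpetuity: 7333.42342 / (1+0.111)^5 = 4332.47900
Total PV = 7815.63147 + 4332.47900 = 12148.11047

$12148.11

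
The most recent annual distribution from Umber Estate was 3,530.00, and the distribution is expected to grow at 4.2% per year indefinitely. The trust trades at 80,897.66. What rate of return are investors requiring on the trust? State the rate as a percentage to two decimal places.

8.75%

D₁ = 3,530.00 × 1.042 = 3,678.2600
P = D₁/(r − g) ⇒ r = D₁/P + g = 3,678.2600/80,897.66 + 0.042 = 0.045468 + 0.042 = 0.087468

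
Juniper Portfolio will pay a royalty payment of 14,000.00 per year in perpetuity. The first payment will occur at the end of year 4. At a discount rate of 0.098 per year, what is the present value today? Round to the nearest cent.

Value at end of year 3: C / r = 14,000.00 / 0.098 = 142,857.1429
Discount to today: PV = 142,857.1429 / (1 + 0.098)^3 = 142,857.1429 / 1.323753 = 107,918.26

107918.26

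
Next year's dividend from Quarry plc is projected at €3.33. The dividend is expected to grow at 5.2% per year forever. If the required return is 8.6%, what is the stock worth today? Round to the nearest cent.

Growing perpetuity: P = D₁ / (r − g) = €3.3300 / (0.086 − 0.052) = €97.94

€97.94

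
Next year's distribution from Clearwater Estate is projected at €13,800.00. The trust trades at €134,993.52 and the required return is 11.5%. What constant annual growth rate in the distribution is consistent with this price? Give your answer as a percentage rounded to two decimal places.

1.28%

P = D₁/(r−g) ⇒ g = r − D₁/P = 0.115 − €13,800.00/€134,993.52 = 0.012773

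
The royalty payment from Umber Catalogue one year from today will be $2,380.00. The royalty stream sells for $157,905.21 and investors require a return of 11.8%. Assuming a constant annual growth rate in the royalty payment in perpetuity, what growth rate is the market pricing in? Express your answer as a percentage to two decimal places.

P = D₁/(r−g) ⇒ g = r − D₁/P = 0.118 − $2,380.00/$157,905.21 = 0.102928

10.29%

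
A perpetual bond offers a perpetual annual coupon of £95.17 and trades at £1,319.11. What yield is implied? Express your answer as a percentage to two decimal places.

P = C/r ⇒ r = C/P = £95.17/£1,319.11 = 0.072147

7.21%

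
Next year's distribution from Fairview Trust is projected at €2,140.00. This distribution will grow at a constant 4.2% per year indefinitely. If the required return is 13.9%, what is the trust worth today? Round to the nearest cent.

Growing perpetuity: P = D₁ / (r − g) = €2,140.0000 / (0.139 − 0.042) = €22,061.86

€22061.86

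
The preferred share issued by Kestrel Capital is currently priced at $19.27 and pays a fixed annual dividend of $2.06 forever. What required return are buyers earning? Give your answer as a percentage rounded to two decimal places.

10.69%

P = C/r ⇒ r = C/P = $2.06/$19.27 = 0.106902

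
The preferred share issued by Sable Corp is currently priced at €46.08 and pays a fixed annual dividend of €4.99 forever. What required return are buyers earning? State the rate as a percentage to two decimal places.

P = C/r ⇒ r = C/P = €4.99/€46.08 = 0.108290

10.83%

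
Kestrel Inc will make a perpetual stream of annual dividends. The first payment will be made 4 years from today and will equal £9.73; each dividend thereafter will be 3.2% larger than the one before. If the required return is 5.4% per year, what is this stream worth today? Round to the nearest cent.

Value at end of year 3: C₁ / (r − g) = £9.73 / (0.054 − 0.032) = £442.2727
Discount to today: PV = £442.2727 / (1 + 0.054)^3 = £442.2727 / 1.170905 = £377.72

£377.72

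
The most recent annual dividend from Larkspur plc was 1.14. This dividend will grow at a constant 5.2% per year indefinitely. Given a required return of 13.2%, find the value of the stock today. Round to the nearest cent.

14.99

D₁ = D₀ × (1 + g) = 1.14 × 1.052 = 1.1993
Growing perpetuity: P = D₁ / (r − g) = 1.1993 / (0.132 − 0.052) = 14.99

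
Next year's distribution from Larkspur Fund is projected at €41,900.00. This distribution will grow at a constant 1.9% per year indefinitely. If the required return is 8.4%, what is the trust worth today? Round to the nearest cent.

€644615.38

Growing perpetuity: P = D₁ / (r − g) = €41,900.0000 / (0.084 − 0.019) = €644,615.38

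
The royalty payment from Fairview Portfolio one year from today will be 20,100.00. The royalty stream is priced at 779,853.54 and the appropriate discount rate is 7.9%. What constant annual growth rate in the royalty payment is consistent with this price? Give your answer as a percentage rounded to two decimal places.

5.32%

P = D₁/(r−g) ⇒ g = r − D₁/P = 0.079 − 20,100.00/779,853.54 = 0.053226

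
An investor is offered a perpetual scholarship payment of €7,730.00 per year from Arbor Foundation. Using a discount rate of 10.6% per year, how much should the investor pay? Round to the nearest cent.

€72924.53

Level perpetuity: PV = C / r = €7,730.00 / 0.106 = €72,924.53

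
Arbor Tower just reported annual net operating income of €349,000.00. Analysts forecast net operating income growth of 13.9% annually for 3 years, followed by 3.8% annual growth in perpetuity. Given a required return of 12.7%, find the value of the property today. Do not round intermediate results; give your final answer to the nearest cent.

€5271224.30

D_1 = 397511.00000
D_2 = 452765.02900
D_3 = 515699.36803
Terminal value at year 3: TV = D_3×(1+g_2)/(r−g_2) = 535295.94402/0.089 = 6014561.16872
P_0 = D_1/(1+r)^1 + D_2/(1+r)^2 + D_3/(1+r)^3 + TV/(1+r)^3
    = 352716.06034 + 356471.68831 + 360267.30522 + 4201769.24516 = 5271224.29903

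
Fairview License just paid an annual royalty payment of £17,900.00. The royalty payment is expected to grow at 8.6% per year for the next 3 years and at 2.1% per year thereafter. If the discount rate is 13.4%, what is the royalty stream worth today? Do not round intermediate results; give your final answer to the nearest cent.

£191333.97

D_1 = 19439.40000
D_2 = 21111.18840
D_3 = 22926.75060
Terminal value at year 3: TV = D_3×(1+g_2)/(r−g_2) = 23408.21237/0.113 = 207152.32181
P_0 = D_1/(1+r)^1 + D_2/(1+r)^2 + D_3/(1+r)^3 + TV/(1+r)^3
    = 17142.32804 + 16416.72686 + 15721.83895 + 142053.07579 = 191333.96963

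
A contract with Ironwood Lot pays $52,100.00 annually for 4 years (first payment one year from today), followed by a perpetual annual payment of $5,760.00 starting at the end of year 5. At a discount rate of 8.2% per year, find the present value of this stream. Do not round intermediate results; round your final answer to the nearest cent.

$223047.06

PV of 4-year annuity: $52,100.00 × [1 − (1+0.082)^−4] / 0.082 = 171796.38196
Perpetuity value at year 4: $5,760.00 / 0.082 = 70243.90244
PV of perpetuity: 70243.90244 / (1+0.082)^4 = 51250.67480
Total PV = 171796.38196 + 51250.67480 = 223047.05676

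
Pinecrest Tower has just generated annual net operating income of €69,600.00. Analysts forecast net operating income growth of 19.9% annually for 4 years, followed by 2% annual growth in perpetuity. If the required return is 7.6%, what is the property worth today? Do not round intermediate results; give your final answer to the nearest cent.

D_1 = 83450.40000
D_2 = 100057.02960
D_3 = 119968.37849
D_4 = 143842.08581
Terminal value at year 4: TV = D_4×(1+g_2)/(r−g_2) = 146718.92753/0.056 = 2619980.84868
P_0 = D_1/(1+r)^1 + D_2/(1+r)^2 + D_3/(1+r)^3 + D_4/(1+r)^4 + TV/(1+r)^4
    = 77556.13383 + 86421.75136 + 96300.81773 + 107309.18258 + 1954560.11132 = 2322147.99682

€2322148.00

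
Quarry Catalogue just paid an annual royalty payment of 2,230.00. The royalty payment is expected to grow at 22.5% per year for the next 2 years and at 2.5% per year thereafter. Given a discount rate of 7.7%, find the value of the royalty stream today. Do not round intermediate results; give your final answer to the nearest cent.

D_1 = 2731.75000
D_2 = 3346.39375
Terminal value at year 2: TV = D_2×(1+g_2)/(r−g_2) = 3430.05359/0.052 = 65962.56911
P_0 = D_1/(1+r)^1 + D_2/(1+r)^2 + TV/(1+r)^2
    = 2536.44383 + 2884.99878 + 56867.76442 = 62289.20702

62289.21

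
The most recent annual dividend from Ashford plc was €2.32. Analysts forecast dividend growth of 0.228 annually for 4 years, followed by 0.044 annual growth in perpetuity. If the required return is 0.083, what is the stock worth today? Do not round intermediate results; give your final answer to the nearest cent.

D_1 = 2.84896
D_2 = 3.49852
D_3 = 4.29619
D_4 = 5.27572
Terminal value at year 4: TV = D_4×(1+g_2)/(r−g_2) = 5.50785/0.039 = 141.22687
P_0 = D_1/(1+r)^1 + D_2/(1+r)^2 + D_3/(1+r)^3 + D_4/(1+r)^4 + TV/(1+r)^4
    = 2.63062 + 2.98283 + 3.38219 + 3.83502 + 102.66053 = 115.49119

€115.49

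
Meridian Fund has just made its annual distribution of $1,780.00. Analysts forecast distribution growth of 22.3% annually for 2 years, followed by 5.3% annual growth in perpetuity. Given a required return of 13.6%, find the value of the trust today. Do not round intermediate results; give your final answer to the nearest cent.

D_1 = 2176.94000
D_2 = 2662.39762
Terminal value at year 2: TV = D_2×(1+g_2)/(r−g_2) = 2803.50469/0.083 = 33777.16499
P_0 = D_1/(1+r)^1 + D_2/(1+r)^2 + TV/(1+r)^2
    = 1916.32042 + 2063.08088 + 26173.78511 = 30153.18641

$30153.19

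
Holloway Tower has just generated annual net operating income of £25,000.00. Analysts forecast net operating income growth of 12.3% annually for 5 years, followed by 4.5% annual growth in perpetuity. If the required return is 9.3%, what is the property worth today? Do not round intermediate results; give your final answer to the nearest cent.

D_1 = 28075.00000
D_2 = 31528.22500
D_3 = 35406.19667
D_4 = 39761.15887
D_5 = 44651.78141
Terminal value at year 5: TV = D_5×(1+g_2)/(r−g_2) = 46661.11157/0.048 = 972106.49104
P_0 = D_1/(1+r)^1 + D_2/(1+r)^2 + D_3/(1+r)^3 + D_4/(1+r)^4 + D_5/(1+r)^5 + TV/(1+r)^5
    = 25686.18481 + 26391.20361 + 27115.57333 + 27859.82512 + 28624.50467 + 623179.32046 = 758856.61200

£758856.61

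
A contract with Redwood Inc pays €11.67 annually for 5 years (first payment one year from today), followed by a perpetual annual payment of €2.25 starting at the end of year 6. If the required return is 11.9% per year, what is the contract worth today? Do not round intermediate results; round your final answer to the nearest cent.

PV of 5-year annuity: €11.67 × [1 − (1+0.119)^−5] / 0.119 = 42.17216
Perpetuity value at year 5: €2.25 / 0.119 = 18.90756
PV of perpetuity: 18.90756 / (1+0.119)^5 = 10.77668
Total PV = 42.17216 + 10.77668 = 52.94885

€52.95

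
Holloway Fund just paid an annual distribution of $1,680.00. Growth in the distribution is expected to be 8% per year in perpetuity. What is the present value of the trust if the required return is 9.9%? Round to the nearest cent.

$95494.74

D₁ = D₀ × (1 + g) = $1,680.00 × 1.08 = $1,814.4000
Growing perpetuity: P = D₁ / (r − g) = $1,814.4000 / (0.099 − 0.08) = $95,494.74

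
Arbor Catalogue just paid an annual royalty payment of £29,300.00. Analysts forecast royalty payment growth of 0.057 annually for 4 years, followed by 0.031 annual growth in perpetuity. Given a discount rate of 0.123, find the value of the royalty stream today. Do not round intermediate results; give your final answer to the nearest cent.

£358665.65

D_1 = 30970.10000
D_2 = 32735.39570
D_3 = 34601.31325
D_4 = 36573.58811
Terminal value at year 4: TV = D_4×(1+g_2)/(r−g_2) = 37707.36934/0.092 = 409862.71024
P_0 = D_1/(1+r)^1 + D_2/(1+r)^2 + D_3/(1+r)^3 + D_4/(1+r)^4 + TV/(1+r)^4
    = 27578.00534 + 25957.21429 + 24431.67899 + 22995.80115 + 257702.94549 = 358665.64526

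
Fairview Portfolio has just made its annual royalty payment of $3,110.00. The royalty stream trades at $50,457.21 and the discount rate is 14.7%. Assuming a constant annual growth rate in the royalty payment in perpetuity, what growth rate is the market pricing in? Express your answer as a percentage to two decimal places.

P = D₀(1+g)/(r−g) ⇒ P(r−g) = D₀(1+g) ⇒ g(P+D₀) = P·r − D₀
g = (P·r − D₀)/(P + D₀) = ($50,457.21×0.147 − $3,110.00) / ($50,457.21 + $3,110.00) = 0.080408

8.04%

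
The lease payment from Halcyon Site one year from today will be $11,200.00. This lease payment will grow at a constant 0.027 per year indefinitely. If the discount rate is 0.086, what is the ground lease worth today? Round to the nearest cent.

Growing perpetuity: P = D₁ / (r − g) = $11,200.0000 / (0.086 − 0.027) = $189,830.51

$189830.51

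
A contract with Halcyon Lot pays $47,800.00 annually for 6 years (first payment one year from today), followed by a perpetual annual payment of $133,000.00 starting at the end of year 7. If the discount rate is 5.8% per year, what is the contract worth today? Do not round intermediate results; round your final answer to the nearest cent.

PV of 6-year annuity: $47,800.00 × [1 − (1+0.058)^−6] / 0.058 = 236532.37054
Perpetuity value at year 6: $133,000.00 / 0.058 = 2293103.44828
PV of perpetuity: 2293103.44828 / (1+0.058)^6 = 1634969.44657
Total PV = 236532.37054 + 1634969.44657 = 1871501.81710

$1871501.82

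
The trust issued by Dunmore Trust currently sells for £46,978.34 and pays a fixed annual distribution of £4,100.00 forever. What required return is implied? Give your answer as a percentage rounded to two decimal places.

P = C/r ⇒ r = C/P = £4,100.00/£46,978.34 = 0.087274

8.73%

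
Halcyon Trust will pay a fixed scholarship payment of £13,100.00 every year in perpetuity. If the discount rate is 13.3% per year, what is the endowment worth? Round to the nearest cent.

Level perpetuity: PV = C / r = £13,100.00 / 0.133 = £98,496.24

£98496.24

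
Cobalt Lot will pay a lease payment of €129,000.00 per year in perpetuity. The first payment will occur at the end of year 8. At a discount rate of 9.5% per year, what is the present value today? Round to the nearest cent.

Value at end of year 7: C / r = €129,000.00 / 0.095 = €1,357,894.7368
Discount to today: PV = €1,357,894.7368 / (1 + 0.095)^7 = €1,357,894.7368 / 1.887552 = €719,394.76

€719394.76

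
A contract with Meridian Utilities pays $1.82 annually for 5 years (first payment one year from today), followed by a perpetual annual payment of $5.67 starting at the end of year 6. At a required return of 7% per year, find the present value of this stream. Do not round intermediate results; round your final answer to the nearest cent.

$65.21

PV of 5-year annuity: $1.82 × [1 − (1+0.07)^−5] / 0.07 = 7.46236
Perpetuity value at year 5: $5.67 / 0.07 = 81.00000
PV of perpetuity: 81.00000 / (1+0.07)^5 = 57.75188
Total PV = 7.46236 + 57.75188 = 65.21424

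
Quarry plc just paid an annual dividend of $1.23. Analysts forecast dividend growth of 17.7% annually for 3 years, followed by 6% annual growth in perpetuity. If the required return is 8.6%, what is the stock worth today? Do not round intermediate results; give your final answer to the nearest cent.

$68.18

D_1 = 1.44771
D_2 = 1.70395
D_3 = 2.00555
Terminal value at year 3: TV = D_3×(1+g_2)/(r−g_2) = 2.12589/0.026 = 81.76492
P_0 = D_1/(1+r)^1 + D_2/(1+r)^2 + D_3/(1+r)^3 + TV/(1+r)^3
    = 1.33307 + 1.44477 + 1.56583 + 63.83775 = 68.18141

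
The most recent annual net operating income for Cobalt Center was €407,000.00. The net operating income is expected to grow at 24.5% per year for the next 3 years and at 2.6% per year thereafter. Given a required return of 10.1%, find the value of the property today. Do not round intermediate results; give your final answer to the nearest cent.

€9619718.43

D_1 = 506715.00000
D_2 = 630860.17500
D_3 = 785420.91788
Terminal value at year 3: TV = D_3×(1+g_2)/(r−g_2) = 805841.86174/0.075 = 10744558.15653
P_0 = D_1/(1+r)^1 + D_2/(1+r)^2 + D_3/(1+r)^3 + TV/(1+r)^3
    = 460231.60763 + 520425.38737 + 588491.92305 + 8050569.50735 = 9619718.42541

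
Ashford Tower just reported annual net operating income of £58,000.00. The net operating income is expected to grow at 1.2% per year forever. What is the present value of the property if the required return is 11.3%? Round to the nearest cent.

£581148.51

D₁ = D₀ × (1 + g) = £58,000.00 × 1.012 = £58,696.0000
Growing perpetuity: P = D₁ / (r − g) = £58,696.0000 / (0.113 − 0.012) = £581,148.51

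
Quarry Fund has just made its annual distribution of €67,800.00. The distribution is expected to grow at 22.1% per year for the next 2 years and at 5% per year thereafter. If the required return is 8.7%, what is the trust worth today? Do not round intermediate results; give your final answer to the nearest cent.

D_1 = 82783.80000
D_2 = 101079.01980
Terminal value at year 2: TV = D_2×(1+g_2)/(r−g_2) = 106132.97079/0.037 = 2868458.67000
P_0 = D_1/(1+r)^1 + D_2/(1+r)^2 + TV/(1+r)^2
    = 76158.04968 + 85546.43851 + 2427669.20087 = 2589373.68905

€2589373.69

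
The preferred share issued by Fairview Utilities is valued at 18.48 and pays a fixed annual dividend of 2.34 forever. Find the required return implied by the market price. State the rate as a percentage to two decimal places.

P = C/r ⇒ r = C/P = 2.34/18.48 = 0.126623

12.66%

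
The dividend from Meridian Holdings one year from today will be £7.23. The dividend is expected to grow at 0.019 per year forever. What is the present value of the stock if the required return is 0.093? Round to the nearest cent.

Growing perpetuity: P = D₁ / (r − g) = £7.2300 / (0.093 − 0.019) = £97.70

£97.70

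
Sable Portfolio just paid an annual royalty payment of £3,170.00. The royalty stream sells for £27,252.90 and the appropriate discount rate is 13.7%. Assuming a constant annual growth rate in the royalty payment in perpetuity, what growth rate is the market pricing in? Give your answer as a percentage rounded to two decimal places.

1.85%

P = D₀(1+g)/(r−g) ⇒ P(r−g) = D₀(1+g) ⇒ g(P+D₀) = P·r − D₀
g = (P·r − D₀)/(P + D₀) = (£27,252.90×0.137 − £3,170.00) / (£27,252.90 + £3,170.00) = 0.018527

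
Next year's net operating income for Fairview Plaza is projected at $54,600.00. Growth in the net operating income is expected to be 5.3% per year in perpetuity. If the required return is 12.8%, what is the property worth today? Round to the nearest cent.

Growing perpetuity: P = D₁ / (r − g) = $54,600.0000 / (0.128 − 0.053) = $728,000.00

$728000.00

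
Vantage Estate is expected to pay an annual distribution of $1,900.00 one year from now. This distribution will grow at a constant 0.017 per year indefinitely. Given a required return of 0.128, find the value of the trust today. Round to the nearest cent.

Growing perpetuity: P = D₁ / (r − g) = $1,900.0000 / (0.128 − 0.017) = $17,117.12

$17117.12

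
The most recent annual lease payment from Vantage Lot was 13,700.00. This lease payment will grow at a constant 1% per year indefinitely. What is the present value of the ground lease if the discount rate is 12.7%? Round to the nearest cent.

D₁ = D₀ × (1 + g) = 13,700.00 × 1.01 = 13,837.0000
Growing perpetuity: P = D₁ / (r − g) = 13,837.0000 / (0.127 − 0.01) = 118,264.96

118264.96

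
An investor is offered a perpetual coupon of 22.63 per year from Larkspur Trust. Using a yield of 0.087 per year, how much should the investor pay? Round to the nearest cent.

Level perpetuity: PV = C / r = 22.63 / 0.087 = 260.11

260.11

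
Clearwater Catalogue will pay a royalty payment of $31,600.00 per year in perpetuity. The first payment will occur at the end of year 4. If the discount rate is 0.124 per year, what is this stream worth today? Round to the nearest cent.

Value at end of year 3: C / r = $31,600.00 / 0.124 = $254,838.7097
Discount to today: PV = $254,838.7097 / (1 + 0.124)^3 = $254,838.7097 / 1.420035 = $179,459.50

$179459.50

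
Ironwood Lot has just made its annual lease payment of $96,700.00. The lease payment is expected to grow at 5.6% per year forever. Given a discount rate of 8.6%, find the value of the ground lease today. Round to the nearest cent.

$3403840.00

D₁ = D₀ × (1 + g) = $96,700.00 × 1.056 = $102,115.2000
Growing perpetuity: P = D₁ / (r − g) = $102,115.2000 / (0.086 − 0.056) = $3,403,840.00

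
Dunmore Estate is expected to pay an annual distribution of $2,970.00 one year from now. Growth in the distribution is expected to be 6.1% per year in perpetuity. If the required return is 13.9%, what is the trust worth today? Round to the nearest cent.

Growing perpetuity: P = D₁ / (r − g) = $2,970.0000 / (0.139 − 0.061) = $38,076.92

$38076.92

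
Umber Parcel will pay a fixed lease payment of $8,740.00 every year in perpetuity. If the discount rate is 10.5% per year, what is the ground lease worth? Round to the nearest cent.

Level perpetuity: PV = C / r = $8,740.00 / 0.105 = $83,238.10

$83238.10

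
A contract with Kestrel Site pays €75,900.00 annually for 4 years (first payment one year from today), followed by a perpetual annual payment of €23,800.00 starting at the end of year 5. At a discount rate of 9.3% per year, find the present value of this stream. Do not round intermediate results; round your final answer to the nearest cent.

PV of 4-year annuity: €75,900.00 × [1 − (1+0.093)^−4] / 0.093 = 244284.22793
Perpetuity value at year 4: €23,800.00 / 0.093 = 255913.97849
PV of perpetuity: 255913.97849 / (1+0.093)^4 = 179313.65406
Total PV = 244284.22793 + 179313.65406 = 423597.88199

€423597.88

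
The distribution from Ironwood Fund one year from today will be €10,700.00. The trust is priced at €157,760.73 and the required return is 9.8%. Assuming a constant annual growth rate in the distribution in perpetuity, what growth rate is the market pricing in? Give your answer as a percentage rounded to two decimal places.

P = D₁/(r−g) ⇒ g = r − D₁/P = 0.098 − €10,700.00/€157,760.73 = 0.030176

3.02%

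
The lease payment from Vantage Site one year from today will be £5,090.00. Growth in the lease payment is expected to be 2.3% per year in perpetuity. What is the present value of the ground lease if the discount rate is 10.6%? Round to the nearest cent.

Growing perpetuity: P = D₁ / (r − g) = £5,090.0000 / (0.106 − 0.023) = £61,325.30

£61325.30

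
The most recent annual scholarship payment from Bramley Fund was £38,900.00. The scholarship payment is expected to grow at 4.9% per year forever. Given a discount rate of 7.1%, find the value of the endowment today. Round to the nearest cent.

D₁ = D₀ × (1 + g) = £38,900.00 × 1.049 = £40,806.1000
Growing perpetuity: P = D₁ / (r − g) = £40,806.1000 / (0.071 − 0.049) = £1,854,822.73

£1854822.73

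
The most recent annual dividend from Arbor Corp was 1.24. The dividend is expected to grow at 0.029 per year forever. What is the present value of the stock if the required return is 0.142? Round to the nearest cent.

11.29

D₁ = D₀ × (1 + g) = 1.24 × 1.029 = 1.2760
Growing perpetuity: P = D₁ / (r − g) = 1.2760 / (0.142 − 0.029) = 11.29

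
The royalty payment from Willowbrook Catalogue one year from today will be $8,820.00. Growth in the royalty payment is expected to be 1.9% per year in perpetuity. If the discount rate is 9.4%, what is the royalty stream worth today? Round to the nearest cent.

Growing perpetuity: P = D₁ / (r − g) = $8,820.0000 / (0.094 − 0.019) = $117,600.00

$117600.00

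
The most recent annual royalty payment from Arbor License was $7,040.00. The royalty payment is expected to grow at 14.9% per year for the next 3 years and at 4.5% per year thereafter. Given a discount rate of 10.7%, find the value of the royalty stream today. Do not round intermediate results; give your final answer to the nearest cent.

D_1 = 8088.96000
D_2 = 9294.21504
D_3 = 10679.05308
Terminal value at year 3: TV = D_3×(1+g_2)/(r−g_2) = 11159.61047/0.062 = 179993.71725
P_0 = D_1/(1+r)^1 + D_2/(1+r)^2 + D_3/(1+r)^3 + TV/(1+r)^3
    = 7307.10027 + 7584.33443 + 7872.08695 + 132682.75591 = 155446.27756

$155446.28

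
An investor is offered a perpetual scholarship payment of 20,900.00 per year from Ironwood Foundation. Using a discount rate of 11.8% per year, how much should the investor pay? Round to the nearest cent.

Level perpetuity: PV = C / r = 20,900.00 / 0.118 = 177,118.64

177118.64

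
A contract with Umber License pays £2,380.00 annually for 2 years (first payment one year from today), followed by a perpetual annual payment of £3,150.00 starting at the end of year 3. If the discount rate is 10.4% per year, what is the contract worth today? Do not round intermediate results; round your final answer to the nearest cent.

PV of 2-year annuity: £2,380.00 × [1 − (1+0.104)^−2] / 0.104 = 4108.51187
Perpetuity value at year 2: £3,150.00 / 0.104 = 30288.46154
PV of perpetuity: 30288.46154 / (1+0.104)^2 = 24850.72524
Total PV = 4108.51187 + 24850.72524 = 28959.23711

£28959.24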